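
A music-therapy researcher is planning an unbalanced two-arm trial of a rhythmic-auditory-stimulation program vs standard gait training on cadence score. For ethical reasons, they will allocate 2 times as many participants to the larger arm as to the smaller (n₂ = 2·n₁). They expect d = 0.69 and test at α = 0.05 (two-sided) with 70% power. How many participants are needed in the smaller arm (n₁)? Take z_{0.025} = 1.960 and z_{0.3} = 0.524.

n₁ = 20

With allocation ratio k = n₂/n₁ = 2, Var(x̄₁−x̄₂) = σ²(1/n₁ + 1/(k·n₁)) = σ²·(k+1)/(k·n₁).
So n₁ = (1 + 1/k)·((z_{α/2} + z_β)/d)² = 1.500 × (2.484/0.69)².
n₁ = 1.500 × 12.96 = 19.4.
Round up: n₁ = 20, giving n₂ = 2 × 20 = 40.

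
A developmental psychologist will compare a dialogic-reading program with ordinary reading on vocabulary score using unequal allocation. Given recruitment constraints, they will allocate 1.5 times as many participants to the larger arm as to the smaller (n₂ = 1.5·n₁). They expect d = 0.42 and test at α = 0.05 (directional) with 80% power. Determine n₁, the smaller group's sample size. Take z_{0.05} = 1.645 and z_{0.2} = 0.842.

n₁ = 59

With allocation ratio k = n₂/n₁ = 1.5, Var(x̄₁−x̄₂) = σ²(1/n₁ + 1/(k·n₁)) = σ²·(k+1)/(k·n₁).
So n₁ = (1 + 1/k)·((z_{α} + z_β)/d)² = 1.667 × (2.487/0.42)².
n₁ = 1.667 × 35.06 = 58.4.
Round up: n₁ = 59, giving n₂ = ⌈1.5 × 59⌉ = ⌈88.5⌉ = 89.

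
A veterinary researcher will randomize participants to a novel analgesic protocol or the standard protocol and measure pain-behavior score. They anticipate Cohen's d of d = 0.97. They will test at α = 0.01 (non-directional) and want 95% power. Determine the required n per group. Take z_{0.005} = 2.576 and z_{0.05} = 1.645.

n = 38 per group

For two independent groups with equal n: n = 2·((z_{α/2} + z_β) / d)².
z_{α/2} + z_β = 2.576 + 1.645 = 4.221.
n = 2 × (4.221 / 0.97)² = 2 × 4.352² = 2 × 18.94 = 37.9.
Round up to the next whole participant.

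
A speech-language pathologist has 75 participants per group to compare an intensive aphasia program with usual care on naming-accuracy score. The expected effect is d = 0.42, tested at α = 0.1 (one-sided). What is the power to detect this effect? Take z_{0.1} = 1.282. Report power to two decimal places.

power ≈ 0.90

For two equal groups, power = Φ(d·√(n/2) − z_{α}).
d·√(n/2) = 0.42 × √(75/2) = 0.42 × 6.124 = 2.572.
z_β = 2.572 − 1.282 = 1.290.
Power = Φ(1.290) = 0.901.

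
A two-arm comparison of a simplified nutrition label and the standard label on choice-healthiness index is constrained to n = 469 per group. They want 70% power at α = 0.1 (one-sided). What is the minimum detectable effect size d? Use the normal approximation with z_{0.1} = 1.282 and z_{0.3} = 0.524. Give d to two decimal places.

d_min ≈ 0.12

For two independent groups of n = 469 each: d_min = (z_{α} + z_β)·√(2/n).
z-sum = 1.282 + 0.524 = 1.806.
d_min = 1.806 × √(2/469) = 1.806 × 0.0653 = 0.118.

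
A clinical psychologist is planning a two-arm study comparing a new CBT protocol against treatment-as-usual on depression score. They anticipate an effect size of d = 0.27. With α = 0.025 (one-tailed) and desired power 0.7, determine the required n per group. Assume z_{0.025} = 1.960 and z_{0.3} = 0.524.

For two independent groups with equal n: n = 2·((z_{α} + z_β) / d)².
z_{α} + z_β = 1.960 + 0.524 = 2.484.
n = 2 × (2.484 / 0.27)² = 2 × 9.200² = 2 × 84.64 = 169.3.
Round up to the next whole participant.

n = 170 per group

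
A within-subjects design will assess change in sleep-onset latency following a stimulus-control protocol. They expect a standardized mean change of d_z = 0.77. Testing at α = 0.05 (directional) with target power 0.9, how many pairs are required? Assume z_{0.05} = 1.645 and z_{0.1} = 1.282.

n = 15 pairs

For a paired (one-sample on differences) test: n = ((z_{α} + z_β) / d)².
z_{α} + z_β = 1.645 + 1.282 = 2.927.
n = (2.927 / 0.77)² = 3.801² = 14.45.
Round up.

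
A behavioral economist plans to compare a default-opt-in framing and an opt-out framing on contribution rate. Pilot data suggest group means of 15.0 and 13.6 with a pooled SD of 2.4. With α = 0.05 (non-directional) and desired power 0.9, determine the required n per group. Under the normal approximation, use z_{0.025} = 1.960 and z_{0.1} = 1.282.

Cohen's d = |M₁ − M₂| / SD_pooled = |15.0 − 13.6| / 2.4 = 1.4 / 2.4 = 0.583.
For two independent groups with equal n: n = 2·((z_{α/2} + z_β) / d)².
z_{α/2} + z_β = 1.960 + 1.282 = 3.242.
n = 2 × (3.242 / 0.583)² = 2 × 5.561² = 2 × 30.92 = 61.8.
Round up to the next whole participant.

n = 62 per group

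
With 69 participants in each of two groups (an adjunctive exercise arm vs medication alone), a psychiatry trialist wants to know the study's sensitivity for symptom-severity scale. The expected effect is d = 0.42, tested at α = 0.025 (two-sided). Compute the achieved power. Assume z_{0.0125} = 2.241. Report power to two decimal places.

For two equal groups, power = Φ(d·√(n/2) − z_{α/2}).
d·√(n/2) = 0.42 × √(69/2) = 0.42 × 5.874 = 2.467.
z_β = 2.467 − 2.241 = 0.226.
Power = Φ(0.226) = 0.589.

power ≈ 0.59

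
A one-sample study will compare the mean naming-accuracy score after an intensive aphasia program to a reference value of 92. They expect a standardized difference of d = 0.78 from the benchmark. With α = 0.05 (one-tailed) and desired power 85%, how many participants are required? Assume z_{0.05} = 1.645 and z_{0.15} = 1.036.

n = 12

For a one-sample test: n = ((z_{α} + z_β) / d)².
z_{α} + z_β = 1.645 + 1.036 = 2.681.
n = (2.681 / 0.78)² = 3.437² = 11.81.
Round up.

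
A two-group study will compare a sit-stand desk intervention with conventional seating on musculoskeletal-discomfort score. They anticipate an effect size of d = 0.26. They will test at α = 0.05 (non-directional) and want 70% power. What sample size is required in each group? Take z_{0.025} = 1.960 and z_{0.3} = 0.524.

For two independent groups with equal n: n = 2·((z_{α/2} + z_β) / d)².
z_{α/2} + z_β = 1.960 + 0.524 = 2.484.
n = 2 × (2.484 / 0.26)² = 2 × 9.554² = 2 × 91.28 = 182.6.
Round up to the next whole participant.

n = 183 per group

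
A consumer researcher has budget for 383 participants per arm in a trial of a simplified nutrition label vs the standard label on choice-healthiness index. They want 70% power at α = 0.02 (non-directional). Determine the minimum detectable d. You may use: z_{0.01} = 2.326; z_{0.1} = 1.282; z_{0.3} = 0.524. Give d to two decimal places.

d_min ≈ 0.21

For two independent groups of n = 383 each: d_min = (z_{α/2} + z_β)·√(2/n).
z-sum = 2.326 + 0.524 = 2.850.
d_min = 2.850 × √(2/383) = 2.850 × 0.0723 = 0.206.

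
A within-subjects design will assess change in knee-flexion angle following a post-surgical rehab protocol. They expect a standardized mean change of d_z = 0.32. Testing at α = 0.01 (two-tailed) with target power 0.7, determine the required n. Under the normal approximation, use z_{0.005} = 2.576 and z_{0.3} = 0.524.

n = 94 pairs

For a paired (one-sample on differences) test: n = ((z_{α/2} + z_β) / d)².
z_{α/2} + z_β = 2.576 + 0.524 = 3.100.
n = (3.100 / 0.32)² = 9.688² = 93.85.
Round up.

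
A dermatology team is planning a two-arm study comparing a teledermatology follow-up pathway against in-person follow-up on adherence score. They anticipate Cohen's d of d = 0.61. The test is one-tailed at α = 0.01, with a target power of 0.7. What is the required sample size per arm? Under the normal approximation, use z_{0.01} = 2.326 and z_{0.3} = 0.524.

n = 44 per group

For two independent groups with equal n: n = 2·((z_{α} + z_β) / d)².
z_{α} + z_β = 2.326 + 0.524 = 2.850.
n = 2 × (2.850 / 0.61)² = 2 × 4.672² = 2 × 21.83 = 43.7.
Round up to the next whole participant.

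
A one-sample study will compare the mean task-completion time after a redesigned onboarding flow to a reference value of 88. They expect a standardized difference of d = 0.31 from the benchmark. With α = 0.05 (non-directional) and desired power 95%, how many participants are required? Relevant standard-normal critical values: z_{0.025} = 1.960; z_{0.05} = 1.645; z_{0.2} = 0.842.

For a one-sample test: n = ((z_{α/2} + z_β) / d)².
z_{α/2} + z_β = 1.960 + 1.645 = 3.605.
n = (3.605 / 0.31)² = 11.629² = 135.23.
Round up.

n = 136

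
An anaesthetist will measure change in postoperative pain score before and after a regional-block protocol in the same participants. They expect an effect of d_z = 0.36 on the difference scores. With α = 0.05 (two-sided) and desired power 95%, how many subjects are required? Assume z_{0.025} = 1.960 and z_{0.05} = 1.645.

n = 101 pairs

For a paired (one-sample on differences) test: n = ((z_{α/2} + z_β) / d)².
z_{α/2} + z_β = 1.960 + 1.645 = 3.605.
n = (3.605 / 0.36)² = 10.014² = 100.28.
Round up.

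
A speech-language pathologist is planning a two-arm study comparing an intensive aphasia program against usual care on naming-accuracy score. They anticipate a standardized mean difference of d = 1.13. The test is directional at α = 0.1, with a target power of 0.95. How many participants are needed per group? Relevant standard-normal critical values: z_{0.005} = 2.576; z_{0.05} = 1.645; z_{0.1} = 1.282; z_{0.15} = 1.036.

For two independent groups with equal n: n = 2·((z_{α} + z_β) / d)².
z_{α} + z_β = 1.282 + 1.645 = 2.927.
n = 2 × (2.927 / 1.13)² = 2 × 2.590² = 2 × 6.71 = 13.4.
Round up to the next whole participant.

n = 14 per group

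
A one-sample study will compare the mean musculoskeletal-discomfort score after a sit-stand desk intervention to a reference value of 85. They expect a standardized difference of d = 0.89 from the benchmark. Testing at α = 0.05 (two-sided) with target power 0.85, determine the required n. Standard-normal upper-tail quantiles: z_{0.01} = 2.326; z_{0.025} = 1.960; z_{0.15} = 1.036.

n = 12

For a one-sample test: n = ((z_{α/2} + z_β) / d)².
z_{α/2} + z_β = 1.960 + 1.036 = 2.996.
n = (2.996 / 0.89)² = 3.366² = 11.33.
Round up.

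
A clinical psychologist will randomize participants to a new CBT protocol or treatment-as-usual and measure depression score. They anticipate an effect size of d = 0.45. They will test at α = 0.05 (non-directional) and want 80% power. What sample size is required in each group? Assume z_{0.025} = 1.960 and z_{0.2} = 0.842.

n = 78 per group

For two independent groups with equal n: n = 2·((z_{α/2} + z_β) / d)².
z_{α/2} + z_β = 1.960 + 0.842 = 2.802.
n = 2 × (2.802 / 0.45)² = 2 × 6.227² = 2 × 38.77 = 77.5.
Round up to the next whole participant.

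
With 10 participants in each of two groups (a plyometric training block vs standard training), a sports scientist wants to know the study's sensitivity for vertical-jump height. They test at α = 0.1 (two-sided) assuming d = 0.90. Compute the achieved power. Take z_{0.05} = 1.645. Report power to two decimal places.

power ≈ 0.64

For two equal groups, power = Φ(d·√(n/2) − z_{α/2}).
d·√(n/2) = 0.90 × √(10/2) = 0.90 × 2.236 = 2.012.
z_β = 2.012 − 1.645 = 0.367.
Power = Φ(0.367) = 0.643.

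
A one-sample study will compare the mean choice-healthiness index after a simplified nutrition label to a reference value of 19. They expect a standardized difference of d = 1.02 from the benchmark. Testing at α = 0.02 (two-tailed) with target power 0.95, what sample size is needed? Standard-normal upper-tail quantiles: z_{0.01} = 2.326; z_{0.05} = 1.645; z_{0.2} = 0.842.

n = 16

For a one-sample test: n = ((z_{α/2} + z_β) / d)².
z_{α/2} + z_β = 2.326 + 1.645 = 3.971.
n = (3.971 / 1.02)² = 3.893² = 15.16.
Round up.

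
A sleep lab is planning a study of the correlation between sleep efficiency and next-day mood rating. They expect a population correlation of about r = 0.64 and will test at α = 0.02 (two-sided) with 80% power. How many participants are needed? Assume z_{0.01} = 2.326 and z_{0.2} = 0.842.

Fisher's z: C = ½·ln((1+r)/(1−r)) = ½·ln(4.5556) = 0.7582.
n = ((z_{α/2} + z_β)/C)² + 3.
(2.326 + 0.842) / 0.7582 = 3.168 / 0.7582 = 4.178.
n = 4.178² + 3 = 17.46 + 3 = 20.5.
Round up.

n = 21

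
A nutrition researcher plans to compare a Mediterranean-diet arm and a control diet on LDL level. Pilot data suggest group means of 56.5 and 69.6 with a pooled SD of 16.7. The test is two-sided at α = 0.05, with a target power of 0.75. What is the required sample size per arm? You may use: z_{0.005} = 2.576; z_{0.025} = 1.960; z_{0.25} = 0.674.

Cohen's d = |M₁ − M₂| / SD_pooled = |56.5 − 69.6| / 16.7 = 13.1 / 16.7 = 0.784.
For two independent groups with equal n: n = 2·((z_{α/2} + z_β) / d)².
z_{α/2} + z_β = 1.960 + 0.674 = 2.634.
n = 2 × (2.634 / 0.784)² = 2 × 3.360² = 2 × 11.29 = 22.6.
Round up to the next whole participant.

n = 23 per group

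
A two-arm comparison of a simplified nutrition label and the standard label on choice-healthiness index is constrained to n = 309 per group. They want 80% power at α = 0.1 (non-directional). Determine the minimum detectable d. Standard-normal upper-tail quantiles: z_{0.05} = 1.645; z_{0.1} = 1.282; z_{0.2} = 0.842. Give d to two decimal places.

For two independent groups of n = 309 each: d_min = (z_{α/2} + z_β)·√(2/n).
z-sum = 1.645 + 0.842 = 2.487.
d_min = 2.487 × √(2/309) = 2.487 × 0.0805 = 0.200.

d_min ≈ 0.20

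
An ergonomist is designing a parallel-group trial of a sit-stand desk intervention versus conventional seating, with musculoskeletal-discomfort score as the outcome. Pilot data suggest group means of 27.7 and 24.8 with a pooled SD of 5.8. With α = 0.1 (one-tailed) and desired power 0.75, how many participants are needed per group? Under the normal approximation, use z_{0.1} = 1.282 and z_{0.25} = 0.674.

n = 31 per group

Cohen's d = |M₁ − M₂| / SD_pooled = |27.7 − 24.8| / 5.8 = 2.9 / 5.8 = 0.500.
For two independent groups with equal n: n = 2·((z_{α} + z_β) / d)².
z_{α} + z_β = 1.282 + 0.674 = 1.956.
n = 2 × (1.956 / 0.500)² = 2 × 3.912² = 2 × 15.30 = 30.6.
Round up to the next whole participant.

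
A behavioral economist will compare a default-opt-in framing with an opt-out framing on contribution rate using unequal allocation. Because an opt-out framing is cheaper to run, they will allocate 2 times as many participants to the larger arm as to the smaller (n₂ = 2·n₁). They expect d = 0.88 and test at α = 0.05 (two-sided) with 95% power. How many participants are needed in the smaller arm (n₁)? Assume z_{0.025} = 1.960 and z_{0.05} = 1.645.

n₁ = 26

With allocation ratio k = n₂/n₁ = 2, Var(x̄₁−x̄₂) = σ²(1/n₁ + 1/(k·n₁)) = σ²·(k+1)/(k·n₁).
So n₁ = (1 + 1/k)·((z_{α/2} + z_β)/d)² = 1.500 × (3.605/0.88)².
n₁ = 1.500 × 16.78 = 25.2.
Round up: n₁ = 26, giving n₂ = 2 × 26 = 52.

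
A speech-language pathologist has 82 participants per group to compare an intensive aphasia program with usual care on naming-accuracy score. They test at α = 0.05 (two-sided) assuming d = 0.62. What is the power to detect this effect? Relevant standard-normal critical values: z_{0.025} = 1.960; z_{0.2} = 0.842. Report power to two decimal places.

For two equal groups, power = Φ(d·√(n/2) − z_{α/2}).
d·√(n/2) = 0.62 × √(82/2) = 0.62 × 6.403 = 3.970.
z_β = 3.970 − 1.960 = 2.010.
Power = Φ(2.010) = 0.978.

power ≈ 0.98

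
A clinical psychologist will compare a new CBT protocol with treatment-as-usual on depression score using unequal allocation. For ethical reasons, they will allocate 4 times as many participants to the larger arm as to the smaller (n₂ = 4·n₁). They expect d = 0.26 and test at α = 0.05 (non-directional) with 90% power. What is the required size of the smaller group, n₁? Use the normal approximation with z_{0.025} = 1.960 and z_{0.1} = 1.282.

With allocation ratio k = n₂/n₁ = 4, Var(x̄₁−x̄₂) = σ²(1/n₁ + 1/(k·n₁)) = σ²·(k+1)/(k·n₁).
So n₁ = (1 + 1/k)·((z_{α/2} + z_β)/d)² = 1.250 × (3.242/0.26)².
n₁ = 1.250 × 155.48 = 194.4.
Round up: n₁ = 195, giving n₂ = 4 × 195 = 780.

n₁ = 195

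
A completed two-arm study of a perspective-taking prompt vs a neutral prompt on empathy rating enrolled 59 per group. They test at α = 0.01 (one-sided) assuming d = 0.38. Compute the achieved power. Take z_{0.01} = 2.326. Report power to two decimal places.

power ≈ 0.40

For two equal groups, power = Φ(d·√(n/2) − z_{α}).
d·√(n/2) = 0.38 × √(59/2) = 0.38 × 5.431 = 2.064.
z_β = 2.064 − 2.326 = -0.262.
Power = Φ(-0.262) = 0.397.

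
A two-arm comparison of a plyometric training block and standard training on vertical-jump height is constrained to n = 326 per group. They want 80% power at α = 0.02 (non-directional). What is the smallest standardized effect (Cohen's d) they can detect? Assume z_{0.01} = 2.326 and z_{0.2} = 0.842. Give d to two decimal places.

d_min ≈ 0.25

For two independent groups of n = 326 each: d_min = (z_{α/2} + z_β)·√(2/n).
z-sum = 2.326 + 0.842 = 3.168.
d_min = 3.168 × √(2/326) = 3.168 × 0.0783 = 0.248.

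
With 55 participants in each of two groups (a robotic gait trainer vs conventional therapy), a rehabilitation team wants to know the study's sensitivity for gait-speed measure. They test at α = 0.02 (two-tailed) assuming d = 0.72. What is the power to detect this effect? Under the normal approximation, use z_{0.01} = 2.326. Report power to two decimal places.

power ≈ 0.93

For two equal groups, power = Φ(d·√(n/2) − z_{α/2}).
d·√(n/2) = 0.72 × √(55/2) = 0.72 × 5.244 = 3.776.
z_β = 3.776 − 2.326 = 1.450.
Power = Φ(1.450) = 0.926.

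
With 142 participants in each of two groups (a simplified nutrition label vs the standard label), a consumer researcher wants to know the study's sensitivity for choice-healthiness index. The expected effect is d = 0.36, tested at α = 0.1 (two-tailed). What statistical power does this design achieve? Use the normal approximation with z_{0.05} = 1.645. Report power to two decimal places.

power ≈ 0.92

For two equal groups, power = Φ(d·√(n/2) − z_{α/2}).
d·√(n/2) = 0.36 × √(142/2) = 0.36 × 8.426 = 3.033.
z_β = 3.033 − 1.645 = 1.388.
Power = Φ(1.388) = 0.917.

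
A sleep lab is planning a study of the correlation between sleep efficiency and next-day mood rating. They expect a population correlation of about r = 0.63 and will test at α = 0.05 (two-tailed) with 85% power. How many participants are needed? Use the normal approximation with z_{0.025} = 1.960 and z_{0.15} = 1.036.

n = 20

Fisher's z: C = ½·ln((1+r)/(1−r)) = ½·ln(4.4054) = 0.7414.
n = ((z_{α/2} + z_β)/C)² + 3.
(1.960 + 1.036) / 0.7414 = 2.996 / 0.7414 = 4.041.
n = 4.041² + 3 = 16.33 + 3 = 19.3.
Round up.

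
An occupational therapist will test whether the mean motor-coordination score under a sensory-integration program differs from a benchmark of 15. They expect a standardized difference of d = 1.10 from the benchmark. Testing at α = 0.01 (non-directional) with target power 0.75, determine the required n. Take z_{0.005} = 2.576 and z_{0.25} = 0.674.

n = 9

For a one-sample test: n = ((z_{α/2} + z_β) / d)².
z_{α/2} + z_β = 2.576 + 0.674 = 3.250.
n = (3.250 / 1.10)² = 2.955² = 8.73.
Round up.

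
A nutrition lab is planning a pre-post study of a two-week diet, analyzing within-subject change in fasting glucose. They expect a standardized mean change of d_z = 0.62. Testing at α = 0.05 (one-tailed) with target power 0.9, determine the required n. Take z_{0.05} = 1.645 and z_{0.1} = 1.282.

For a paired (one-sample on differences) test: n = ((z_{α} + z_β) / d)².
z_{α} + z_β = 1.645 + 1.282 = 2.927.
n = (2.927 / 0.62)² = 4.721² = 22.29.
Round up.

n = 23 pairs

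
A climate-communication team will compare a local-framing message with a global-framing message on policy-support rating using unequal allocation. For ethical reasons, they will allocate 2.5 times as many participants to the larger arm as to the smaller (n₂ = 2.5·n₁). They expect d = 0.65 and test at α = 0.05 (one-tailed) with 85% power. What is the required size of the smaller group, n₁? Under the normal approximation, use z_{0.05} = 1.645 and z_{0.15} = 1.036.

With allocation ratio k = n₂/n₁ = 2.5, Var(x̄₁−x̄₂) = σ²(1/n₁ + 1/(k·n₁)) = σ²·(k+1)/(k·n₁).
So n₁ = (1 + 1/k)·((z_{α} + z_β)/d)² = 1.400 × (2.681/0.65)².
n₁ = 1.400 × 17.01 = 23.8.
Round up: n₁ = 24, giving n₂ = 2.5 × 24 = 60.

n₁ = 24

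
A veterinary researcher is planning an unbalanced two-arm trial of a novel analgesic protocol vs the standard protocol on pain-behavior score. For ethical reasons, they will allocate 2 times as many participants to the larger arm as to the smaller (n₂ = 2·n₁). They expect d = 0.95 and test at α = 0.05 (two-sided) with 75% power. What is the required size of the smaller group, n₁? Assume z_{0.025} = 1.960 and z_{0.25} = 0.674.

With allocation ratio k = n₂/n₁ = 2, Var(x̄₁−x̄₂) = σ²(1/n₁ + 1/(k·n₁)) = σ²·(k+1)/(k·n₁).
So n₁ = (1 + 1/k)·((z_{α/2} + z_β)/d)² = 1.500 × (2.634/0.95)².
n₁ = 1.500 × 7.69 = 11.5.
Round up: n₁ = 12, giving n₂ = 2 × 12 = 24.

n₁ = 12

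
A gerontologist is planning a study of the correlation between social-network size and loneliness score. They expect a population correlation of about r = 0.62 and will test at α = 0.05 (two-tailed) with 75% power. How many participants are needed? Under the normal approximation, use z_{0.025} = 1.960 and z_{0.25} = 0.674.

n = 17

Fisher's z: C = ½·ln((1+r)/(1−r)) = ½·ln(4.2632) = 0.7250.
n = ((z_{α/2} + z_β)/C)² + 3.
(1.960 + 0.674) / 0.7250 = 2.634 / 0.7250 = 3.633.
n = 3.633² + 3 = 13.20 + 3 = 16.2.
Round up.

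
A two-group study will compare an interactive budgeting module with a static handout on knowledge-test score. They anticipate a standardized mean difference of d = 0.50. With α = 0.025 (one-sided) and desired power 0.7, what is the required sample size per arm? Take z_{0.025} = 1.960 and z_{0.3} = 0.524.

n = 50 per group

For two independent groups with equal n: n = 2·((z_{α} + z_β) / d)².
z_{α} + z_β = 1.960 + 0.524 = 2.484.
n = 2 × (2.484 / 0.50)² = 2 × 4.968² = 2 × 24.68 = 49.4.
Round up to the next whole participant.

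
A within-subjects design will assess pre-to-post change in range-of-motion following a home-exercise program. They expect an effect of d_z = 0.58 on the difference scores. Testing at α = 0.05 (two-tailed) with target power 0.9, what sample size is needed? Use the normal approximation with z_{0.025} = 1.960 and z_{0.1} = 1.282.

For a paired (one-sample on differences) test: n = ((z_{α/2} + z_β) / d)².
z_{α/2} + z_β = 1.960 + 1.282 = 3.242.
n = (3.242 / 0.58)² = 5.590² = 31.24.
Round up.

n = 32 pairs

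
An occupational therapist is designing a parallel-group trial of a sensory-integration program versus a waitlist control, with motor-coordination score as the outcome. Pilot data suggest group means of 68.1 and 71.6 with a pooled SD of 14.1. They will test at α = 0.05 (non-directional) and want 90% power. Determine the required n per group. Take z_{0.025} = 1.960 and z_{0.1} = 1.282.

Cohen's d = |M₁ − M₂| / SD_pooled = |68.1 − 71.6| / 14.1 = 3.5 / 14.1 = 0.248.
For two independent groups with equal n: n = 2·((z_{α/2} + z_β) / d)².
z_{α/2} + z_β = 1.960 + 1.282 = 3.242.
n = 2 × (3.242 / 0.248)² = 2 × 13.073² = 2 × 170.89 = 341.8.
Round up to the next whole participant.

n = 342 per group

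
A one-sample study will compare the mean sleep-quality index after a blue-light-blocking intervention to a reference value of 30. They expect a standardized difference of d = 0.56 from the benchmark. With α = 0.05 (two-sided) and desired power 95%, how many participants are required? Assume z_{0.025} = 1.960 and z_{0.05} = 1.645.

n = 42

For a one-sample test: n = ((z_{α/2} + z_β) / d)².
z_{α/2} + z_β = 1.960 + 1.645 = 3.605.
n = (3.605 / 0.56)² = 6.437² = 41.44.
Round up.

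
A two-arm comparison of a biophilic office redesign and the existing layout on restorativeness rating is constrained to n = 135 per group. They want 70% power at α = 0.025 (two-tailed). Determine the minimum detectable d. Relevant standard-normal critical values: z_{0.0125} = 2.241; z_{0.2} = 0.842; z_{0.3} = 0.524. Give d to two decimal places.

For two independent groups of n = 135 each: d_min = (z_{α/2} + z_β)·√(2/n).
z-sum = 2.241 + 0.524 = 2.765.
d_min = 2.765 × √(2/135) = 2.765 × 0.1217 = 0.337.

d_min ≈ 0.34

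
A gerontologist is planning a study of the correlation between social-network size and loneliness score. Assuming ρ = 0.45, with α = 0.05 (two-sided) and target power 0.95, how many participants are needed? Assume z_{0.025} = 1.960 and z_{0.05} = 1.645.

n = 59

Fisher's z: C = ½·ln((1+r)/(1−r)) = ½·ln(2.6364) = 0.4847.
n = ((z_{α/2} + z_β)/C)² + 3.
(1.960 + 1.645) / 0.4847 = 3.605 / 0.4847 = 7.438.
n = 7.438² + 3 = 55.32 + 3 = 58.3.
Round up.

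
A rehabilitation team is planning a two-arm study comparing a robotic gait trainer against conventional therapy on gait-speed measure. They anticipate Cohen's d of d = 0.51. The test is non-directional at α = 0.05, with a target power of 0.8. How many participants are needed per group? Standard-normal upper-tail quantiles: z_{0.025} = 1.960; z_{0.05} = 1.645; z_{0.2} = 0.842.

For two independent groups with equal n: n = 2·((z_{α/2} + z_β) / d)².
z_{α/2} + z_β = 1.960 + 0.842 = 2.802.
n = 2 × (2.802 / 0.51)² = 2 × 5.494² = 2 × 30.19 = 60.4.
Round up to the next whole participant.

n = 61 per group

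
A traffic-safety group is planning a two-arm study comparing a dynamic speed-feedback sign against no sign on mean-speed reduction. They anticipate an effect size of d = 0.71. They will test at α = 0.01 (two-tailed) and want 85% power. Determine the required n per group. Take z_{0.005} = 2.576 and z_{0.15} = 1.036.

n = 52 per group

For two independent groups with equal n: n = 2·((z_{α/2} + z_β) / d)².
z_{α/2} + z_β = 2.576 + 1.036 = 3.612.
n = 2 × (3.612 / 0.71)² = 2 × 5.087² = 2 × 25.88 = 51.8.
Round up to the next whole participant.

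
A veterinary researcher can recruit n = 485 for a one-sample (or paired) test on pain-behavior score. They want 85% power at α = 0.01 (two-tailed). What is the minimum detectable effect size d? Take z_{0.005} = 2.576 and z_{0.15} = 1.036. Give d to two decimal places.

d_min ≈ 0.16

For a single sample (or paired design) of n = 485: d_min = (z_{α/2} + z_β)/√n.
z-sum = 2.576 + 1.036 = 3.612.
d_min = 3.612 / √485 = 3.612 / 22.023 = 0.164.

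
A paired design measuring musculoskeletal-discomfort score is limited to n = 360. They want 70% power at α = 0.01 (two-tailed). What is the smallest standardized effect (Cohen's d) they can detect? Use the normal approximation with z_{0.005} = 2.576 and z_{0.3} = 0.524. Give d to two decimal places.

For a single sample (or paired design) of n = 360: d_min = (z_{α/2} + z_β)/√n.
z-sum = 2.576 + 0.524 = 3.100.
d_min = 3.100 / √360 = 3.100 / 18.974 = 0.163.

d_min ≈ 0.16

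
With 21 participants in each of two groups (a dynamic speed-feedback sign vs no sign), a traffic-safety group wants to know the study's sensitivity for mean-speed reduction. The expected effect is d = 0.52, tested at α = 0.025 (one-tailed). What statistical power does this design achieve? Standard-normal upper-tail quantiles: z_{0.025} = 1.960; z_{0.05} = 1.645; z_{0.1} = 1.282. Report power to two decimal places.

For two equal groups, power = Φ(d·√(n/2) − z_{α}).
d·√(n/2) = 0.52 × √(21/2) = 0.52 × 3.240 = 1.685.
z_β = 1.685 − 1.960 = -0.275.
Power = Φ(-0.275) = 0.392.

power ≈ 0.39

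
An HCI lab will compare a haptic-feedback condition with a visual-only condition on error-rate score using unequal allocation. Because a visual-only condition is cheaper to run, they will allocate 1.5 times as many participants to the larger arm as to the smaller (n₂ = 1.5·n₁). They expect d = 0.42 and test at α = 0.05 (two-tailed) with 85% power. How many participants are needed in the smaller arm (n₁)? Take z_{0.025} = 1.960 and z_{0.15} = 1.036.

With allocation ratio k = n₂/n₁ = 1.5, Var(x̄₁−x̄₂) = σ²(1/n₁ + 1/(k·n₁)) = σ²·(k+1)/(k·n₁).
So n₁ = (1 + 1/k)·((z_{α/2} + z_β)/d)² = 1.667 × (2.996/0.42)².
n₁ = 1.667 × 50.88 = 84.8.
Round up: n₁ = 85, giving n₂ = ⌈1.5 × 85⌉ = ⌈127.5⌉ = 128.

n₁ = 85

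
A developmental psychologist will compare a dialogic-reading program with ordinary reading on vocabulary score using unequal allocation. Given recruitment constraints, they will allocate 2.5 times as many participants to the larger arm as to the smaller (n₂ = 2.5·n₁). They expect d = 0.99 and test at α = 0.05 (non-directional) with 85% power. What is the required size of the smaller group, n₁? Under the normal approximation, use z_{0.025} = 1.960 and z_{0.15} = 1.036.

n₁ = 13

With allocation ratio k = n₂/n₁ = 2.5, Var(x̄₁−x̄₂) = σ²(1/n₁ + 1/(k·n₁)) = σ²·(k+1)/(k·n₁).
So n₁ = (1 + 1/k)·((z_{α/2} + z_β)/d)² = 1.400 × (2.996/0.99)².
n₁ = 1.400 × 9.16 = 12.8.
Round up: n₁ = 13, giving n₂ = ⌈2.5 × 13⌉ = ⌈32.5⌉ = 33.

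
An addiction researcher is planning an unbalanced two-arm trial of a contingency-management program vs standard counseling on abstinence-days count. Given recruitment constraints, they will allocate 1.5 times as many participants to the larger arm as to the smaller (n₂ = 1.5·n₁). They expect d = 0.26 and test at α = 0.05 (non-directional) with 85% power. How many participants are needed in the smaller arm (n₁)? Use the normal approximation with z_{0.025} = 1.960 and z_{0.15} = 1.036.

With allocation ratio k = n₂/n₁ = 1.5, Var(x̄₁−x̄₂) = σ²(1/n₁ + 1/(k·n₁)) = σ²·(k+1)/(k·n₁).
So n₁ = (1 + 1/k)·((z_{α/2} + z_β)/d)² = 1.667 × (2.996/0.26)².
n₁ = 1.667 × 132.78 = 221.3.
Round up: n₁ = 222, giving n₂ = 1.5 × 222 = 333.

n₁ = 222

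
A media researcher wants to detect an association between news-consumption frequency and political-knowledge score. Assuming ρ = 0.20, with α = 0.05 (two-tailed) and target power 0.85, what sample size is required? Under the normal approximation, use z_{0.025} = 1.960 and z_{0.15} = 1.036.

n = 222

Fisher's z: C = ½·ln((1+r)/(1−r)) = ½·ln(1.5000) = 0.2027.
n = ((z_{α/2} + z_β)/C)² + 3.
(1.960 + 1.036) / 0.2027 = 2.996 / 0.2027 = 14.780.
n = 14.780² + 3 = 218.46 + 3 = 221.5.
Round up.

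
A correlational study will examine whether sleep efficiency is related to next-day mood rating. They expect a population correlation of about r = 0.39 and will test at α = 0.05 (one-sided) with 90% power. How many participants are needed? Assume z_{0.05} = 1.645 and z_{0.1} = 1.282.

Fisher's z: C = ½·ln((1+r)/(1−r)) = ½·ln(2.2787) = 0.4118.
n = ((z_{α} + z_β)/C)² + 3.
(1.645 + 1.282) / 0.4118 = 2.927 / 0.4118 = 7.108.
n = 7.108² + 3 = 50.52 + 3 = 53.5.
Round up.

n = 54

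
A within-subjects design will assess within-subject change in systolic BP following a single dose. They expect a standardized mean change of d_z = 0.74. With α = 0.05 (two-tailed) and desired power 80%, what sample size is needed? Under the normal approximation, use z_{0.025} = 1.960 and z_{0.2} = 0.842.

For a paired (one-sample on differences) test: n = ((z_{α/2} + z_β) / d)².
z_{α/2} + z_β = 1.960 + 0.842 = 2.802.
n = (2.802 / 0.74)² = 3.786² = 14.34.
Round up.

n = 15 pairs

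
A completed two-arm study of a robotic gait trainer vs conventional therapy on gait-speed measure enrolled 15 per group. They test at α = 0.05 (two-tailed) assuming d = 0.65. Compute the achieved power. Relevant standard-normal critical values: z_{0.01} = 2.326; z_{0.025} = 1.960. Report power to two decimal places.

For two equal groups, power = Φ(d·√(n/2) − z_{α/2}).
d·√(n/2) = 0.65 × √(15/2) = 0.65 × 2.739 = 1.780.
z_β = 1.780 − 1.960 = -0.180.
Power = Φ(-0.180) = 0.429.

power ≈ 0.43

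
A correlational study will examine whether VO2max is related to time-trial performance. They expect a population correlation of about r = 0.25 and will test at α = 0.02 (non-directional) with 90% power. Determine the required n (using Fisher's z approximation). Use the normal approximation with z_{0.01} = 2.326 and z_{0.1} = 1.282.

Fisher's z: C = ½·ln((1+r)/(1−r)) = ½·ln(1.6667) = 0.2554.
n = ((z_{α/2} + z_β)/C)² + 3.
(2.326 + 1.282) / 0.2554 = 3.608 / 0.2554 = 14.127.
n = 14.127² + 3 = 199.57 + 3 = 202.6.
Round up.

n = 203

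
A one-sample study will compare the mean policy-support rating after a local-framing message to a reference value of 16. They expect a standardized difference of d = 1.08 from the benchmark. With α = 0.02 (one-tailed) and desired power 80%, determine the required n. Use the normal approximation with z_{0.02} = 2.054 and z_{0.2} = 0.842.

For a one-sample test: n = ((z_{α} + z_β) / d)².
z_{α} + z_β = 2.054 + 0.842 = 2.896.
n = (2.896 / 1.08)² = 2.681² = 7.19.
Round up.

n = 8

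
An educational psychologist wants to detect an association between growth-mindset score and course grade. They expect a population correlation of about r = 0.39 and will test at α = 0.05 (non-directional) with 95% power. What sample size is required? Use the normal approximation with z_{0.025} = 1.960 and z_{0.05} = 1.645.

n = 80

Fisher's z: C = ½·ln((1+r)/(1−r)) = ½·ln(2.2787) = 0.4118.
n = ((z_{α/2} + z_β)/C)² + 3.
(1.960 + 1.645) / 0.4118 = 3.605 / 0.4118 = 8.754.
n = 8.754² + 3 = 76.64 + 3 = 79.6.
Round up.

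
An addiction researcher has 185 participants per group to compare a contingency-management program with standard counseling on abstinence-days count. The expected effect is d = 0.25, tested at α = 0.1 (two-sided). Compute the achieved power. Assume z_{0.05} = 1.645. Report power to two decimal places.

power ≈ 0.78

For two equal groups, power = Φ(d·√(n/2) − z_{α/2}).
d·√(n/2) = 0.25 × √(185/2) = 0.25 × 9.618 = 2.404.
z_β = 2.404 − 1.645 = 0.759.
Power = Φ(0.759) = 0.776.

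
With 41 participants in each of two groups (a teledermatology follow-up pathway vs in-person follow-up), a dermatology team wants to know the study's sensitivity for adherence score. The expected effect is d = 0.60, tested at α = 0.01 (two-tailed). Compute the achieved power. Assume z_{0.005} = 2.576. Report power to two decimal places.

For two equal groups, power = Φ(d·√(n/2) − z_{α/2}).
d·√(n/2) = 0.60 × √(41/2) = 0.60 × 4.528 = 2.717.
z_β = 2.717 − 2.576 = 0.141.
Power = Φ(0.141) = 0.556.

power ≈ 0.56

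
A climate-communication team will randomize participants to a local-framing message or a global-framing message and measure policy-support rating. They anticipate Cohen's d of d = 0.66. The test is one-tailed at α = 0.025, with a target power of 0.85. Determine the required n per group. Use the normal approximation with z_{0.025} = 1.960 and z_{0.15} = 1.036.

n = 42 per group

For two independent groups with equal n: n = 2·((z_{α} + z_β) / d)².
z_{α} + z_β = 1.960 + 1.036 = 2.996.
n = 2 × (2.996 / 0.66)² = 2 × 4.539² = 2 × 20.61 = 41.2.
Round up to the next whole participant.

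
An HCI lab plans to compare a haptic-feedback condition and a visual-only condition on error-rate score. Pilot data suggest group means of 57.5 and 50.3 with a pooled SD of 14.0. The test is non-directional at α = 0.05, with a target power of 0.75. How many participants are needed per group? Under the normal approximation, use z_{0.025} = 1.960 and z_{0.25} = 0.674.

Cohen's d = |M₁ − M₂| / SD_pooled = |57.5 − 50.3| / 14.0 = 7.2 / 14.0 = 0.514.
For two independent groups with equal n: n = 2·((z_{α/2} + z_β) / d)².
z_{α/2} + z_β = 1.960 + 0.674 = 2.634.
n = 2 × (2.634 / 0.514)² = 2 × 5.125² = 2 × 26.26 = 52.5.
Round up to the next whole participant.

n = 53 per group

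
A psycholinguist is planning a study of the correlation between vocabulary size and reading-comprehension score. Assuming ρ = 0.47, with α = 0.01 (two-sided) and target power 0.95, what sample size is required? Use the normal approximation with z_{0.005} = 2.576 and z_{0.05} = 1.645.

n = 72

Fisher's z: C = ½·ln((1+r)/(1−r)) = ½·ln(2.7736) = 0.5101.
n = ((z_{α/2} + z_β)/C)² + 3.
(2.576 + 1.645) / 0.5101 = 4.221 / 0.5101 = 8.275.
n = 8.275² + 3 = 68.47 + 3 = 71.5.
Round up.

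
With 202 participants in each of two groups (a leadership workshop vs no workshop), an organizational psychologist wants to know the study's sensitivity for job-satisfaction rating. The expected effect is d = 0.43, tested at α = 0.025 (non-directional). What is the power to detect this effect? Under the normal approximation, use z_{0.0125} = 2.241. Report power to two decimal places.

For two equal groups, power = Φ(d·√(n/2) − z_{α/2}).
d·√(n/2) = 0.43 × √(202/2) = 0.43 × 10.050 = 4.321.
z_β = 4.321 − 2.241 = 2.080.
Power = Φ(2.080) = 0.981.

power ≈ 0.98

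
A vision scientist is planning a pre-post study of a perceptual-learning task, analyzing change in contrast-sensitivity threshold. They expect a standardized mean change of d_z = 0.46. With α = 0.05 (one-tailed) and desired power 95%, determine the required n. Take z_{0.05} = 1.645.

n = 52 pairs

For a paired (one-sample on differences) test: n = ((z_{α} + z_β) / d)².
z_{α} + z_β = 1.645 + 1.645 = 3.290.
n = (3.290 / 0.46)² = 7.152² = 51.15.
Round up.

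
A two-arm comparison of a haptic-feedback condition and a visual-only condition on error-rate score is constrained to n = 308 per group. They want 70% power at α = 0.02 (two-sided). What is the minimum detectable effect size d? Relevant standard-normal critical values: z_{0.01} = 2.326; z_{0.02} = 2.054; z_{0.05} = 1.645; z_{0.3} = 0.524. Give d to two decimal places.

For two independent groups of n = 308 each: d_min = (z_{α/2} + z_β)·√(2/n).
z-sum = 2.326 + 0.524 = 2.850.
d_min = 2.850 × √(2/308) = 2.850 × 0.0806 = 0.230.

d_min ≈ 0.23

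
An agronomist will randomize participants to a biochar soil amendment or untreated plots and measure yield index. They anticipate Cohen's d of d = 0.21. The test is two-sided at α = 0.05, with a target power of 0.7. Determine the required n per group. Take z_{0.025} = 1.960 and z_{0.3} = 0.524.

For two independent groups with equal n: n = 2·((z_{α/2} + z_β) / d)².
z_{α/2} + z_β = 1.960 + 0.524 = 2.484.
n = 2 × (2.484 / 0.21)² = 2 × 11.829² = 2 × 139.92 = 279.8.
Round up to the next whole participant.

n = 280 per group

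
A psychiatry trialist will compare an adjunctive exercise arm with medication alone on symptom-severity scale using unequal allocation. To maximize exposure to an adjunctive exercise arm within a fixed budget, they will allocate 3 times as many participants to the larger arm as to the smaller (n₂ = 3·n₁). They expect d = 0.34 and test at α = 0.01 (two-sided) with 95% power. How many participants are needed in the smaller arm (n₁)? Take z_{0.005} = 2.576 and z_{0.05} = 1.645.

With allocation ratio k = n₂/n₁ = 3, Var(x̄₁−x̄₂) = σ²(1/n₁ + 1/(k·n₁)) = σ²·(k+1)/(k·n₁).
So n₁ = (1 + 1/k)·((z_{α/2} + z_β)/d)² = 1.333 × (4.221/0.34)².
n₁ = 1.333 × 154.12 = 205.5.
Round up: n₁ = 206, giving n₂ = 3 × 206 = 618.

n₁ = 206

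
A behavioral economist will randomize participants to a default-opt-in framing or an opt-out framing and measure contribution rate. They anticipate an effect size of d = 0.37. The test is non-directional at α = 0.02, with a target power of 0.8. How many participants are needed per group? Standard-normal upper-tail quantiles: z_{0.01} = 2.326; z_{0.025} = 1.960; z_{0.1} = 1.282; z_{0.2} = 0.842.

For two independent groups with equal n: n = 2·((z_{α/2} + z_β) / d)².
z_{α/2} + z_β = 2.326 + 0.842 = 3.168.
n = 2 × (3.168 / 0.37)² = 2 × 8.562² = 2 × 73.31 = 146.6.
Round up to the next whole participant.

n = 147 per group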